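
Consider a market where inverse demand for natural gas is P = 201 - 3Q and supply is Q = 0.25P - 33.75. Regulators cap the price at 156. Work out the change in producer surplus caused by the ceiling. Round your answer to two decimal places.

-122.67

Rewriting supply in inverse form: P = 135 + 4Q.
Free-market equilibrium: 201 - 3Q = 135 + 4Q gives Q* = 9.4286, P* = 172.7143.
At the ceiling price 156, quantity supplied is (156 - 135)/4 = 5.25; supply is the short side, so Q = 5.25 trades at P = 156.
PS goes from (1/2)(9.4286)(37.7143) = 177.7959 to 55.125 (computed as (156 - 135)(5.25) - (1/2)(4)(5.25)^2), a change of -122.6709.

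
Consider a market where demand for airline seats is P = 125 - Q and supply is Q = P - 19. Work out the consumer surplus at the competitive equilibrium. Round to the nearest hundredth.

1404.50

Rewriting supply in inverse form: P = 19 + Q.
Equilibrium: 125 - Q = 19 + Q, so Q* = 53 and P* = 72.
The demand choke price is 125, so CS = (1/2)(Q*)(125 - P*) = (1/2)(53)(53) = 1404.5.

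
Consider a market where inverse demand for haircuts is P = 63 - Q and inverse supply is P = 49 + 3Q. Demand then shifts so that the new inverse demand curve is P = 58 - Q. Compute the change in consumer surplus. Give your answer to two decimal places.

-3.59

Initial equilibrium: Q_0 = 3.5, P_0 = 59.5; CS_0 = (1/2)(3.5)(3.5) = 6.125, PS_0 = (1/2)(3.5)(10.5) = 18.375.
New equilibrium: 58 - Q = 49 + 3Q gives Q_1 = 2.25, P_1 = 55.75; CS_1 = 2.5312, PS_1 = 7.5938.
Change in consumer surplus = 2.5312 - 6.125 = -3.5938.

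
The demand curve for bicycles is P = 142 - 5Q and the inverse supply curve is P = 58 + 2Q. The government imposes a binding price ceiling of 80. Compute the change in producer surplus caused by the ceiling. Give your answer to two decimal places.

-23.00

Free-market equilibrium: 142 - 5Q = 58 + 2Q gives Q* = 12, P* = 82.
At the ceiling price 80, quantity supplied is (80 - 58)/2 = 11; supply is the short side, so Q = 11 trades at P = 80.
PS goes from (1/2)(12)(24) = 144 to 121 (computed as (80 - 58)(11) - (1/2)(2)(11)^2), a change of -23.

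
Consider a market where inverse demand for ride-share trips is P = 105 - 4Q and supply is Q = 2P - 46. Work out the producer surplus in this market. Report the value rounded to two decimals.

83.01

Rewriting supply in inverse form: P = 23 + 0.5Q.
Setting demand equal to supply, 82 = 4.5Q, so Q* = 18.2222 and P* = 32.1111.
PS is the area between P* and the supply curve from 0 to Q*: (1/2)(18.2222)(9.1111) = 83.0123.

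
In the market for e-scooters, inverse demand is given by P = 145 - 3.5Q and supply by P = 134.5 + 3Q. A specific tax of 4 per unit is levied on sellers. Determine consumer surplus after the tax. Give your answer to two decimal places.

1.75

Without the tax, 145 - 3.5Q = 134.5 + 3Q so Q* = 1.6154 and P* = 139.3462.
With the tax, sellers need 4 more per unit: 145 - 3.5Q = 134.5 + 3Q + 4, so Q_t = 1. Buyers pay P_b = 141.5; sellers receive P_s = P_b - 4 = 137.5.
CS = (1/2)(Q_t)(145 - P_b) = (1/2)(1)(3.5) = 1.75.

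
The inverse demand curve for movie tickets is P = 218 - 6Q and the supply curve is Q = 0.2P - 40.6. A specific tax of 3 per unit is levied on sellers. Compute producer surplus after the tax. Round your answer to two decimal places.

Rewriting supply in inverse form: P = 203 + 5Q.
Without the tax, 218 - 6Q = 203 + 5Q so Q* = 1.3636 and P* = 209.8182.
With the tax, sellers need 3 more per unit: 218 - 6Q = 203 + 5Q + 3, so Q_t = 1.0909. Buyers pay P_b = 211.4545; sellers receive P_s = P_b - 3 = 208.4545.
PS = (1/2)(Q_t)(P_s - 203) = (1/2)(1.0909)(5.4545) = 2.9752.

2.98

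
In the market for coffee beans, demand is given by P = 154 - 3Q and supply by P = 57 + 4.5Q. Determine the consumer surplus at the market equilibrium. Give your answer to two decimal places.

250.91

Setting demand equal to supply, 97 = 7.5Q, so Q* = 12.9333 and P* = 115.2.
CS is the area between the demand curve and P* from 0 to Q*: (1/2)(12.9333)(38.8) = 250.9067.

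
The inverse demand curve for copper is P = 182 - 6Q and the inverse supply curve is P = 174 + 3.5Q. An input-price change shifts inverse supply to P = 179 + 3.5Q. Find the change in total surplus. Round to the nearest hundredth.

-2.89

Initial equilibrium: Q_0 = 0.8421, P_0 = 176.9474; CS_0 = (1/2)(0.8421)(5.0526) = 2.1274, PS_0 = (1/2)(0.8421)(2.9474) = 1.241.
New equilibrium: 182 - 6Q = 179 + 3.5Q gives Q_1 = 0.3158, P_1 = 180.1053; CS_1 = 0.2992, PS_1 = 0.1745.
Change in total surplus = (0.2992 + 0.1745) - (2.1274 + 1.241) = -2.8947.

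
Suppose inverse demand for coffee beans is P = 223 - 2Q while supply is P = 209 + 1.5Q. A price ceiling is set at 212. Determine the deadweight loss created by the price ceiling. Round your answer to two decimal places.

7.00

Without the control, 223 - 2Q = 209 + 1.5Q so Q* = 4 and P* = 215.
At P = 212, sellers supply (212 - 209)/1.5 = 2 while buyers want more, so the quantity traded is 2 at price 212.
The lost-trades triangle has base Q* - 2 = 2 and height equal to the gap between the curves at Q = 2, which is 219 - 212 = 7. DWL = (1/2)(2)(7) = 7.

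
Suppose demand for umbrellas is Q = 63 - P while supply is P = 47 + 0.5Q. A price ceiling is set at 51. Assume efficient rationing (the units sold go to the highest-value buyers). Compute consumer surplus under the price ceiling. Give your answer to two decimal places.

64.00

Rewriting demand in inverse form: P = 63 - Q.
Without the control, 63 - Q = 47 + 0.5Q so Q* = 10.6667 and P* = 52.3333.
At P = 51, sellers supply (51 - 47)/0.5 = 8 while buyers want more, so the quantity traded is 8 at price 51.
The demand price at Q = 8 is 55. CS is the trapezoid between demand and 51 over [0, 8]: (1/2)[(63 - 51) + (55 - 51)](8) = 64.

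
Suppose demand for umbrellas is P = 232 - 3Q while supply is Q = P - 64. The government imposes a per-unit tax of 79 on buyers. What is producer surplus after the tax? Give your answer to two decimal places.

Rewriting supply in inverse form: P = 64 + Q.
Without the tax, 232 - 3Q = 64 + Q so Q* = 42 and P* = 106.
With the tax, buyers' net willingness to pay falls by 79: (232 - 79) - 3Q = 64 + Q, so Q_t = 22.25. Buyers pay P_b = 165.25; sellers receive P_s = P_b - 79 = 86.25.
PS = (1/2)(Q_t)(P_s - 64) = (1/2)(22.25)(22.25) = 247.5312.

247.53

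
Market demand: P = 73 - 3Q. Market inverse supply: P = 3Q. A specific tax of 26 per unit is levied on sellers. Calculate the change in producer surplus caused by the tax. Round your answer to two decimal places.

-130.00

Pre-tax equilibrium: 73 - 3Q = 3Q gives Q* = 12.1667, P* = 36.5.
A tax on sellers shifts supply up by 26: 73 - 3Q = 3Q + 26, so Q_t = 7.8333. Buyers pay P_b = 49.5; sellers receive P_s = P_b - 26 = 23.5.
Producers lose the trapezoid between P_s and P* out to Q_t plus the triangle from Q_t to Q*: change in PS = 92.0417 - 222.0417 = -130.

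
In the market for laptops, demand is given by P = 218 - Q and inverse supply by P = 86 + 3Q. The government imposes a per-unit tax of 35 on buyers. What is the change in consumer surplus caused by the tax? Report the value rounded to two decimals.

-250.47

Without the tax, 218 - Q = 86 + 3Q so Q* = 33 and P* = 185.
A tax on buyers shifts demand down by 35: (218 - 35) - Q = 86 + 3Q, so Q_t = 24.25. Buyers pay P_b = 193.75; sellers receive P_s = P_b - 35 = 158.75.
Consumers lose the trapezoid between P* and P_b out to Q_t plus the triangle from Q_t to Q*: change in CS = 294.0312 - 544.5 = -250.4688.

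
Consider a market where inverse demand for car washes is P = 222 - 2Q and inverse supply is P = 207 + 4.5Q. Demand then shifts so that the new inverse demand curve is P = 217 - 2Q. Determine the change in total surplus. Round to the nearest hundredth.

-9.62

Initial equilibrium: Q_0 = 2.3077, P_0 = 217.3846; CS_0 = (1/2)(2.3077)(4.6154) = 5.3254, PS_0 = (1/2)(2.3077)(10.3846) = 11.9822.
New equilibrium: 217 - 2Q = 207 + 4.5Q gives Q_1 = 1.5385, P_1 = 213.9231; CS_1 = 2.3669, PS_1 = 5.3254.
Change in total surplus = (2.3669 + 5.3254) - (5.3254 + 11.9822) = -9.6154.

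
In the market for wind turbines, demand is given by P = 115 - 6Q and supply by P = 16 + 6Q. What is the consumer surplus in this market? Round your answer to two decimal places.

204.19

Set 115 - 6Q = 16 + 6Q, which gives 99 = 12Q, so Q* = 8.25 and P* = 115 - 6(8.25) = 65.5.
The demand choke price is 115, so CS = (1/2)(Q*)(115 - P*) = (1/2)(8.25)(49.5) = 204.1875.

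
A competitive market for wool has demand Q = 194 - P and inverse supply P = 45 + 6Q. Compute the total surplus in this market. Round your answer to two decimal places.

Rewriting demand in inverse form: P = 194 - Q.
Set 194 - Q = 45 + 6Q, which gives 149 = 7Q, so Q* = 21.2857 and P* = 194 - (21.2857) = 172.7143.
Total surplus is the full triangle between the curves from 0 to Q*: (1/2)(21.2857)(194 - 45) = 1585.7857.

1585.79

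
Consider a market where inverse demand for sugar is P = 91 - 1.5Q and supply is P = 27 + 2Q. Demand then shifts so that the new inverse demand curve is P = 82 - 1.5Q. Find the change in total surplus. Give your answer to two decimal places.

Initial equilibrium: Q_0 = 18.2857, P_0 = 63.5714; CS_0 = (1/2)(18.2857)(27.4286) = 250.7755, PS_0 = (1/2)(18.2857)(36.5714) = 334.3673.
New equilibrium: 82 - 1.5Q = 27 + 2Q gives Q_1 = 15.7143, P_1 = 58.4286; CS_1 = 185.2041, PS_1 = 246.9388.
Change in total surplus = (185.2041 + 246.9388) - (250.7755 + 334.3673) = -153.

-153.00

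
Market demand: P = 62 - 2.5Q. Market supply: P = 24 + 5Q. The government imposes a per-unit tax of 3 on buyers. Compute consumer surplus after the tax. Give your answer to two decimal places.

Without the tax, 62 - 2.5Q = 24 + 5Q so Q* = 5.0667 and P* = 49.3333.
A tax on buyers shifts demand down by 3: (62 - 3) - 2.5Q = 24 + 5Q, so Q_t = 4.6667. Buyers pay P_b = 50.3333; sellers receive P_s = P_b - 3 = 47.3333.
CS = (1/2)(Q_t)(62 - P_b) = (1/2)(4.6667)(11.6667) = 27.2222.

27.22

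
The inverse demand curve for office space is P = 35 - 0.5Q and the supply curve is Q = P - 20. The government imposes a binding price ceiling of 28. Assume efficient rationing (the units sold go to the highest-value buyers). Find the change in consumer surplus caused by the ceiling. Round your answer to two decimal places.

15.00

Rewriting supply in inverse form: P = 20 + Q.
Free-market equilibrium: 35 - 0.5Q = 20 + Q gives Q* = 10, P* = 30.
At the ceiling price 28, quantity supplied is (28 - 20)/1 = 8; supply is the short side, so Q = 8 trades at P = 28.
CS goes from (1/2)(10)(5) = 25 to 40 (computed as (35 - 28)(8) - (1/2)(0.5)(8)^2), a change of 15.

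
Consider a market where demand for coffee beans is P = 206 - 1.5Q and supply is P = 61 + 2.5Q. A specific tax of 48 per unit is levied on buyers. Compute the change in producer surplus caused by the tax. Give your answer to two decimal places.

-907.50

Without the tax, 206 - 1.5Q = 61 + 2.5Q so Q* = 36.25 and P* = 151.625.
With the tax, buyers' net willingness to pay falls by 48: (206 - 48) - 1.5Q = 61 + 2.5Q, so Q_t = 24.25. Buyers pay P_b = 169.625; sellers receive P_s = P_b - 48 = 121.625.
PS falls from (1/2)(36.25)(90.625) = 1642.5781 to (1/2)(24.25)(60.625) = 735.0781, a change of -907.5.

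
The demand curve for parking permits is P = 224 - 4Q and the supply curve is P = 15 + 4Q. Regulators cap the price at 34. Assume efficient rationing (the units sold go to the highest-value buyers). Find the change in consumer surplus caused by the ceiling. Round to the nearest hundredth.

-507.66

Without the control, 224 - 4Q = 15 + 4Q so Q* = 26.125 and P* = 119.5.
At the ceiling price 34, quantity supplied is (34 - 15)/4 = 4.75; supply is the short side, so Q = 4.75 trades at P = 34.
CS goes from (1/2)(26.125)(104.5) = 1365.0312 to 857.375 (computed as (224 - 34)(4.75) - (1/2)(4)(4.75)^2), a change of -507.6562.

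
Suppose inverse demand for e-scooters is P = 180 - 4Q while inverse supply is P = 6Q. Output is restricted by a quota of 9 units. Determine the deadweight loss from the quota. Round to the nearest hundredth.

Without the quota, 180 - 4Q = 6Q gives Q* = 18.
At Q = 9 the demand price is 180 - 4(9) = 144 and the supply price is 0 + 6(9) = 54.
Deadweight loss is the triangle between the curves from 9 to 18: (1/2)(144 - 54)(18 - 9) = 405.

405.00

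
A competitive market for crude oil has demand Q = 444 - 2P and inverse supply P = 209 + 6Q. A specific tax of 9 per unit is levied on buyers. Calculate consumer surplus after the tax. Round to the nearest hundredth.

0.09

Rewriting demand in inverse form: P = 222 - 0.5Q.
Without the tax, 222 - 0.5Q = 209 + 6Q so Q* = 2 and P* = 221.
With the tax, buyers' net willingness to pay falls by 9: (222 - 9) - 0.5Q = 209 + 6Q, so Q_t = 0.6154. Buyers pay P_b = 221.6923; sellers receive P_s = P_b - 9 = 212.6923.
Consumer surplus is the triangle under demand above P_b: (1/2)(0.6154)(222 - 221.6923) = 0.0947.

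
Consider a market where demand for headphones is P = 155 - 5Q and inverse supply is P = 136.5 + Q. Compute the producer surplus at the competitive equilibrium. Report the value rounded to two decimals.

Set 155 - 5Q = 136.5 + Q, which gives 18.5 = 6Q, so Q* = 3.0833 and P* = 155 - 5(3.0833) = 139.5833.
Producer surplus is the triangle above supply below P*: (1/2)(3.0833)(139.5833 - 136.5) = (1/2)(3.0833)(3.0833) = 4.7535.

4.75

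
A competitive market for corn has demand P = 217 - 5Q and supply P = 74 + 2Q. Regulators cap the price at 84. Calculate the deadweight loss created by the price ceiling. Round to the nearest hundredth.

Without the control, 217 - 5Q = 74 + 2Q so Q* = 20.4286 and P* = 114.8571.
At P = 84, sellers supply (84 - 74)/2 = 5 while buyers want more, so the quantity traded is 5 at price 84.
At Q = 5 the demand price is 192 and the supply price is 84. Deadweight loss is the triangle between the curves from 5 to 20.4286: (1/2)(192 - 84)(20.4286 - 5) = 833.1429.

833.14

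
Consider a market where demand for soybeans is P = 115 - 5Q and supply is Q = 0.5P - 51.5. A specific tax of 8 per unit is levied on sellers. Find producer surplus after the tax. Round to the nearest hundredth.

0.33

Rewriting supply in inverse form: P = 103 + 2Q.
Pre-tax equilibrium: 115 - 5Q = 103 + 2Q gives Q* = 1.7143, P* = 106.4286.
A tax on sellers shifts supply up by 8: 115 - 5Q = 103 + 2Q + 8, so Q_t = 0.5714. Buyers pay P_b = 112.1429; sellers receive P_s = P_b - 8 = 104.1429.
Producer surplus is the triangle above supply below P_s: (1/2)(0.5714)(104.1429 - 103) = 0.3265.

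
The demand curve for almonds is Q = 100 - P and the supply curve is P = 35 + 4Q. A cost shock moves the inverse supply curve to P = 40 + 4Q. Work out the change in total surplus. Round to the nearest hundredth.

Rewriting demand in inverse form: P = 100 - Q.
Initial equilibrium: Q_0 = 13, P_0 = 87; CS_0 = (1/2)(13)(13) = 84.5, PS_0 = (1/2)(13)(52) = 338.
New equilibrium: 100 - Q = 40 + 4Q gives Q_1 = 12, P_1 = 88; CS_1 = 72, PS_1 = 288.
Change in total surplus = (72 + 288) - (84.5 + 338) = -62.5.

-62.50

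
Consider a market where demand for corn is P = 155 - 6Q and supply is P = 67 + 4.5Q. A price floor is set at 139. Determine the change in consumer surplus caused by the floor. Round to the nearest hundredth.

-189.39

Without the control, 155 - 6Q = 67 + 4.5Q so Q* = 8.381 and P* = 104.7143.
At P = 139, buyers demand (155 - 139)/6 = 2.6667 while sellers would supply more, so the quantity traded is 2.6667 at price 139.
CS goes from (1/2)(8.381)(50.2857) = 210.7211 to 21.3333 (computed as (155 - 139)(2.6667) - (1/2)(6)(2.6667)^2), a change of -189.3878.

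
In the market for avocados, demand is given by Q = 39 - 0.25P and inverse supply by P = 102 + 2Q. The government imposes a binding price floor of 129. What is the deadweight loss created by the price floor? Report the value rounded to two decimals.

15.19

Rewriting demand in inverse form: P = 156 - 4Q.
Without the control, 156 - 4Q = 102 + 2Q so Q* = 9 and P* = 120.
At P = 129, buyers demand (156 - 129)/4 = 6.75 while sellers would supply more, so the quantity traded is 6.75 at price 129.
The lost-trades triangle has base Q* - 6.75 = 2.25 and height equal to the gap between the curves at Q = 6.75, which is 129 - 115.5 = 13.5. DWL = (1/2)(2.25)(13.5) = 15.1875.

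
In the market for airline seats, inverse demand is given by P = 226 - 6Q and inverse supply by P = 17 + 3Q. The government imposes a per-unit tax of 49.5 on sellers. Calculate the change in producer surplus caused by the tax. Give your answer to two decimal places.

-337.79

Without the tax, 226 - 6Q = 17 + 3Q so Q* = 23.2222 and P* = 86.6667.
With the tax, sellers need 49.5 more per unit: 226 - 6Q = 17 + 3Q + 49.5, so Q_t = 17.7222. Buyers pay P_b = 119.6667; sellers receive P_s = P_b - 49.5 = 70.1667.
PS falls from (1/2)(23.2222)(69.6667) = 808.9074 to (1/2)(17.7222)(53.1667) = 471.1157, a change of -337.7917.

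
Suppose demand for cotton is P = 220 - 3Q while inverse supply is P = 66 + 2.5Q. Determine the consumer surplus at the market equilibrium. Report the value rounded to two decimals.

1176.00

Setting demand equal to supply, 154 = 5.5Q, so Q* = 28 and P* = 136.
Consumer surplus is the triangle under demand above P*: (1/2)(28)(220 - 136) = (1/2)(28)(84) = 1176.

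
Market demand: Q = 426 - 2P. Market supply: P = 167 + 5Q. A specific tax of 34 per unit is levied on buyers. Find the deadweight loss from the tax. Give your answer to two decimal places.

105.09

Rewriting demand in inverse form: P = 213 - 0.5Q.
Pre-tax equilibrium: 213 - 0.5Q = 167 + 5Q gives Q* = 8.3636, P* = 208.8182.
A tax on buyers shifts demand down by 34: (213 - 34) - 0.5Q = 167 + 5Q, so Q_t = 2.1818. Buyers pay P_b = 211.9091; sellers receive P_s = P_b - 34 = 177.9091.
Deadweight loss is the triangle between the curves from Q_t to Q*: (1/2)(8.3636 - 2.1818)(34) = 105.0909.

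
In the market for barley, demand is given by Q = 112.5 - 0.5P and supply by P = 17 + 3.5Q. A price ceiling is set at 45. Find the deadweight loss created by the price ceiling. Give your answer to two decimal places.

Rewriting demand in inverse form: P = 225 - 2Q.
Free-market equilibrium: 225 - 2Q = 17 + 3.5Q gives Q* = 37.8182, P* = 149.3636.
At P = 45, sellers supply (45 - 17)/3.5 = 8 while buyers want more, so the quantity traded is 8 at price 45.
At Q = 8 the demand price is 209 and the supply price is 45. Deadweight loss is the triangle between the curves from 8 to 37.8182: (1/2)(209 - 45)(37.8182 - 8) = 2445.0909.

2445.09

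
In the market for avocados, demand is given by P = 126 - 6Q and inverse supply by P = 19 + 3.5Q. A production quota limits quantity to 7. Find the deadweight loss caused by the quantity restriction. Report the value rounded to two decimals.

Without the quota, 126 - 6Q = 19 + 3.5Q gives Q* = 11.2632.
At Q = 7 the demand price is 126 - 6(7) = 84 and the supply price is 19 + 3.5(7) = 43.5.
Deadweight loss is the triangle between the curves from 7 to 11.2632: (1/2)(84 - 43.5)(11.2632 - 7) = 86.3289.

86.33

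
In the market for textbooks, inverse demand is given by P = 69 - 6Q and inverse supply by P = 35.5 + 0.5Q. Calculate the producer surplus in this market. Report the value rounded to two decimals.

Set 69 - 6Q = 35.5 + 0.5Q, which gives 33.5 = 6.5Q, so Q* = 5.1538 and P* = 69 - 6(5.1538) = 38.0769.
PS is the area between P* and the supply curve from 0 to Q*: (1/2)(5.1538)(2.5769) = 6.6405.

6.64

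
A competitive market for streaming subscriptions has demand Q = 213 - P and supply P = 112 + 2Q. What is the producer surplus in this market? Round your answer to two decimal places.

1133.44

Rewriting demand in inverse form: P = 213 - Q.
Setting demand equal to supply, 101 = 3Q, so Q* = 33.6667 and P* = 179.3333.
Producer surplus is the triangle above supply below P*: (1/2)(33.6667)(179.3333 - 112) = (1/2)(33.6667)(67.3333) = 1133.4444.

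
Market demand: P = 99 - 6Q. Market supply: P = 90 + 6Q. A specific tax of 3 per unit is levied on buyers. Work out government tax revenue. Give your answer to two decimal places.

1.50

Pre-tax equilibrium: 99 - 6Q = 90 + 6Q gives Q* = 0.75, P* = 94.5.
A tax on buyers shifts demand down by 3: (99 - 3) - 6Q = 90 + 6Q, so Q_t = 0.5. Buyers pay P_b = 96; sellers receive P_s = P_b - 3 = 93.
Tax revenue = t x Q_t = 3 x 0.5 = 1.5.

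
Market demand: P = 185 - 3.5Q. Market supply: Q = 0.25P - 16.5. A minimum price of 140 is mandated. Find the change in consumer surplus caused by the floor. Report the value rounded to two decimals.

Rewriting supply in inverse form: P = 66 + 4Q.
Free-market equilibrium: 185 - 3.5Q = 66 + 4Q gives Q* = 15.8667, P* = 129.4667.
At P = 140, buyers demand (185 - 140)/3.5 = 12.8571 while sellers would supply more, so the quantity traded is 12.8571 at price 140.
CS goes from (1/2)(15.8667)(55.5333) = 440.5644 to 289.2857 (computed as (185 - 140)(12.8571) - (1/2)(3.5)(12.8571)^2), a change of -151.2787.

-151.28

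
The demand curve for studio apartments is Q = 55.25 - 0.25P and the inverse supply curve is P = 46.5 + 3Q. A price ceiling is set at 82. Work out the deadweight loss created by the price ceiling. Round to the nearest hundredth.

Rewriting demand in inverse form: P = 221 - 4Q.
Free-market equilibrium: 221 - 4Q = 46.5 + 3Q gives Q* = 24.9286, P* = 121.2857.
At the ceiling price 82, quantity supplied is (82 - 46.5)/3 = 11.8333; supply is the short side, so Q = 11.8333 trades at P = 82.
The lost-trades triangle has base Q* - 11.8333 = 13.0952 and height equal to the gap between the curves at Q = 11.8333, which is 173.6667 - 82 = 91.6667. DWL = (1/2)(13.0952)(91.6667) = 600.1984.

600.20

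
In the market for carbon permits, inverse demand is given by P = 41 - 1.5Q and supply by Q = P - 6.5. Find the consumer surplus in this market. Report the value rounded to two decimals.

Rewriting supply in inverse form: P = 6.5 + Q.
Equilibrium: 41 - 1.5Q = 6.5 + Q, so Q* = 13.8 and P* = 20.3.
CS is the area between the demand curve and P* from 0 to Q*: (1/2)(13.8)(20.7) = 142.83.

142.83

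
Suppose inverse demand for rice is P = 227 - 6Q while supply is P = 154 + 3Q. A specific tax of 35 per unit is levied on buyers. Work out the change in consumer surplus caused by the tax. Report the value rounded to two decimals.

-143.89

Pre-tax equilibrium: 227 - 6Q = 154 + 3Q gives Q* = 8.1111, P* = 178.3333.
A tax on buyers shifts demand down by 35: (227 - 35) - 6Q = 154 + 3Q, so Q_t = 4.2222. Buyers pay P_b = 201.6667; sellers receive P_s = P_b - 35 = 166.6667.
Consumers lose the trapezoid between P* and P_b out to Q_t plus the triangle from Q_t to Q*: change in CS = 53.4815 - 197.3704 = -143.8889.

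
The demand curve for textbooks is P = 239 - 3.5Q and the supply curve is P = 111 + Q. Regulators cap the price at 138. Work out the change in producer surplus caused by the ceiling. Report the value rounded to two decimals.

Without the control, 239 - 3.5Q = 111 + Q so Q* = 28.4444 and P* = 139.4444.
At P = 138, sellers supply (138 - 111)/1 = 27 while buyers want more, so the quantity traded is 27 at price 138.
PS goes from (1/2)(28.4444)(28.4444) = 404.5432 to 364.5 (computed as (138 - 111)(27) - (1/2)(1)(27)^2), a change of -40.0432.

-40.04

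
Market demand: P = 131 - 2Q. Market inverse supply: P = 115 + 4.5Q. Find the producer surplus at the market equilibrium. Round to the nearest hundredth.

Setting demand equal to supply, 16 = 6.5Q, so Q* = 2.4615 and P* = 126.0769.
PS is the area between P* and the supply curve from 0 to Q*: (1/2)(2.4615)(11.0769) = 13.6331.

13.63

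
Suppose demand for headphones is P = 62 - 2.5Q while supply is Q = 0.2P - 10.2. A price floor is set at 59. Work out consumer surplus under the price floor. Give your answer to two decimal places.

Rewriting supply in inverse form: P = 51 + 5Q.
Free-market equilibrium: 62 - 2.5Q = 51 + 5Q gives Q* = 1.4667, P* = 58.3333.
At P = 59, buyers demand (62 - 59)/2.5 = 1.2 while sellers would supply more, so the quantity traded is 1.2 at price 59.
CS is the triangle under demand above 59: (1/2)(1.2)(62 - 59) = 1.8.

1.80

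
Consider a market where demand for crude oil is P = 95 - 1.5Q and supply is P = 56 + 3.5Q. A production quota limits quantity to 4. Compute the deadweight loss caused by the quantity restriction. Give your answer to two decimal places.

36.10

Without the quota, 95 - 1.5Q = 56 + 3.5Q gives Q* = 7.8.
At Q = 4 the demand price is 95 - 1.5(4) = 89 and the supply price is 56 + 3.5(4) = 70.
Deadweight loss is the triangle between the curves from 4 to 7.8: (1/2)(89 - 70)(7.8 - 4) = 36.1.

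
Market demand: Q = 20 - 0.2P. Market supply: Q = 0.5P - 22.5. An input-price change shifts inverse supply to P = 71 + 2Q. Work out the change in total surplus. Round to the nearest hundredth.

Rewriting demand in inverse form: P = 100 - 5Q.
Rewriting supply in inverse form: P = 45 + 2Q.
Initial equilibrium: Q_0 = 7.8571, P_0 = 60.7143; CS_0 = (1/2)(7.8571)(39.2857) = 154.3367, PS_0 = (1/2)(7.8571)(15.7143) = 61.7347.
New equilibrium: 100 - 5Q = 71 + 2Q gives Q_1 = 4.1429, P_1 = 79.2857; CS_1 = 42.9082, PS_1 = 17.1633.
Change in total surplus = (42.9082 + 17.1633) - (154.3367 + 61.7347) = -156.

-156.00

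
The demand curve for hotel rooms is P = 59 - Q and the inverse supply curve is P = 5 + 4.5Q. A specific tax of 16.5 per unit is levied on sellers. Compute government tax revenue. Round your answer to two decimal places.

112.50

Without the tax, 59 - Q = 5 + 4.5Q so Q* = 9.8182 and P* = 49.1818.
A tax on sellers shifts supply up by 16.5: 59 - Q = 5 + 4.5Q + 16.5, so Q_t = 6.8182. Buyers pay P_b = 52.1818; sellers receive P_s = P_b - 16.5 = 35.6818.
Revenue is the tax times quantity traded: 16.5 x 6.8182 = 112.5.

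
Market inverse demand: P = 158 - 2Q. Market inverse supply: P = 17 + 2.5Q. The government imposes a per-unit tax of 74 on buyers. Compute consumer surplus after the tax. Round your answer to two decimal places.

Without the tax, 158 - 2Q = 17 + 2.5Q so Q* = 31.3333 and P* = 95.3333.
With the tax, buyers' net willingness to pay falls by 74: (158 - 74) - 2Q = 17 + 2.5Q, so Q_t = 14.8889. Buyers pay P_b = 128.2222; sellers receive P_s = P_b - 74 = 54.2222.
Consumer surplus is the triangle under demand above P_b: (1/2)(14.8889)(158 - 128.2222) = 221.679.

221.68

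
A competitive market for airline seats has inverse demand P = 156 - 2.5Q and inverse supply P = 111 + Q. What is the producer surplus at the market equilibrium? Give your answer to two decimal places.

82.65

Equilibrium: 156 - 2.5Q = 111 + Q, so Q* = 12.8571 and P* = 123.8571.
Producer surplus is the triangle above supply below P*: (1/2)(12.8571)(123.8571 - 111) = (1/2)(12.8571)(12.8571) = 82.6531.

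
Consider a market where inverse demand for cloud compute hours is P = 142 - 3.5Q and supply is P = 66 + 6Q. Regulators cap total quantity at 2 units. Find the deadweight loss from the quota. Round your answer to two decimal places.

171.00

Without the quota, 142 - 3.5Q = 66 + 6Q gives Q* = 8.
At Q = 2 the demand price is 142 - 3.5(2) = 135 and the supply price is 66 + 6(2) = 78.
Deadweight loss is the triangle between the curves from 2 to 8: (1/2)(135 - 78)(8 - 2) = 171.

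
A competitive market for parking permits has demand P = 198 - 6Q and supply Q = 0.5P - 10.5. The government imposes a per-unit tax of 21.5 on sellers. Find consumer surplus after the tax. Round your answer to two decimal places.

Rewriting supply in inverse form: P = 21 + 2Q.
Pre-tax equilibrium: 198 - 6Q = 21 + 2Q gives Q* = 22.125, P* = 65.25.
With the tax, sellers need 21.5 more per unit: 198 - 6Q = 21 + 2Q + 21.5, so Q_t = 19.4375. Buyers pay P_b = 81.375; sellers receive P_s = P_b - 21.5 = 59.875.
CS = (1/2)(Q_t)(198 - P_b) = (1/2)(19.4375)(116.625) = 1133.4492.

1133.45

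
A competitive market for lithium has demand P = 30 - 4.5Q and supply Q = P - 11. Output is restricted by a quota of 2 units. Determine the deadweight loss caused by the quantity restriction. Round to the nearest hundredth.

Rewriting supply in inverse form: P = 11 + Q.
Unrestricted equilibrium: Q* = (30 - 11)/(4.5 + 1) = 3.4545.
At Q = 2 the demand price is 30 - 4.5(2) = 21 and the supply price is 11 + (2) = 13.
Deadweight loss is the triangle between the curves from 2 to 3.4545: (1/2)(21 - 13)(3.4545 - 2) = 5.8182.

5.82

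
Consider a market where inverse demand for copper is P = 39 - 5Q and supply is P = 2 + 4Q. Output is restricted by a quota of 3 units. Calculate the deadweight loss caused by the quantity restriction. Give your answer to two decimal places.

5.56

Unrestricted equilibrium: Q* = (39 - 2)/(5 + 4) = 4.1111.
At Q = 3 the demand price is 39 - 5(3) = 24 and the supply price is 2 + 4(3) = 14.
DWL = (1/2)(gap between curves at 3) x (Q* - 3) = (1/2)(10)(1.1111) = 5.5556.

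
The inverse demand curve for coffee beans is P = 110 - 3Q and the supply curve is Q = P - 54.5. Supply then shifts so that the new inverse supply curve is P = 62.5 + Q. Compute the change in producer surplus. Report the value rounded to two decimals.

-25.75

Rewriting supply in inverse form: P = 54.5 + Q.
Initial equilibrium: Q_0 = 13.875, P_0 = 68.375; CS_0 = (1/2)(13.875)(41.625) = 288.7734, PS_0 = (1/2)(13.875)(13.875) = 96.2578.
New equilibrium: 110 - 3Q = 62.5 + Q gives Q_1 = 11.875, P_1 = 74.375; CS_1 = 211.5234, PS_1 = 70.5078.
Change in producer surplus = 70.5078 - 96.2578 = -25.75.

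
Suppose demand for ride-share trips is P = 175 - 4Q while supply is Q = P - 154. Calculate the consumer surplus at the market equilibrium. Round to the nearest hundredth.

35.28

Rewriting supply in inverse form: P = 154 + Q.
Setting demand equal to supply, 21 = 5Q, so Q* = 4.2 and P* = 158.2.
CS is the area between the demand curve and P* from 0 to Q*: (1/2)(4.2)(16.8) = 35.28.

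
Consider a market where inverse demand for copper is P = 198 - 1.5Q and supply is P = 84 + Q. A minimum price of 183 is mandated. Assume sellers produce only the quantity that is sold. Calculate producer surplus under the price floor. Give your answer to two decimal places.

940.00

Without the control, 198 - 1.5Q = 84 + Q so Q* = 45.6 and P* = 129.6.
At the floor price 183, quantity demanded is (198 - 183)/1.5 = 10; demand is the short side, so Q = 10 trades at P = 183.
The supply price at Q = 10 is 94. PS is the trapezoid between 183 and supply over [0, 10]: (1/2)[(183 - 84) + (183 - 94)](10) = 940.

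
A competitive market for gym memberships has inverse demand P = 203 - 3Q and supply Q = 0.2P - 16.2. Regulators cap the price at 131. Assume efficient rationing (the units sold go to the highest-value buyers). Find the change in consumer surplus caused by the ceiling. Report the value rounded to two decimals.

Rewriting supply in inverse form: P = 81 + 5Q.
Without the control, 203 - 3Q = 81 + 5Q so Q* = 15.25 and P* = 157.25.
At P = 131, sellers supply (131 - 81)/5 = 10 while buyers want more, so the quantity traded is 10 at price 131.
CS goes from (1/2)(15.25)(45.75) = 348.8438 to 570 (computed as (203 - 131)(10) - (1/2)(3)(10)^2), a change of 221.1562.

221.16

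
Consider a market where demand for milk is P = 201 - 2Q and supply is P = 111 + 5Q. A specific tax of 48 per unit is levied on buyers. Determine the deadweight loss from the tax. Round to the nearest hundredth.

164.57

Without the tax, 201 - 2Q = 111 + 5Q so Q* = 12.8571 and P* = 175.2857.
A tax on buyers shifts demand down by 48: (201 - 48) - 2Q = 111 + 5Q, so Q_t = 6. Buyers pay P_b = 189; sellers receive P_s = P_b - 48 = 141.
Deadweight loss is the triangle between the curves from Q_t to Q*: (1/2)(12.8571 - 6)(48) = 164.5714.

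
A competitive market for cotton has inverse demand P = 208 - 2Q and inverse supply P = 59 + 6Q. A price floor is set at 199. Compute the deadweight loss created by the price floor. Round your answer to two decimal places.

Free-market equilibrium: 208 - 2Q = 59 + 6Q gives Q* = 18.625, P* = 170.75.
At P = 199, buyers demand (208 - 199)/2 = 4.5 while sellers would supply more, so the quantity traded is 4.5 at price 199.
The lost-trades triangle has base Q* - 4.5 = 14.125 and height equal to the gap between the curves at Q = 4.5, which is 199 - 86 = 113. DWL = (1/2)(14.125)(113) = 798.0625.

798.06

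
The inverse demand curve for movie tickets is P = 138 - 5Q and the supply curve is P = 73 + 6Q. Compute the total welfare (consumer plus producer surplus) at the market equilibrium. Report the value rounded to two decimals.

192.05

Equilibrium: 138 - 5Q = 73 + 6Q, so Q* = 5.9091 and P* = 108.4545.
CS = (1/2)(5.9091)(29.5455) = 87.2934 and PS = (1/2)(5.9091)(35.4545) = 104.7521, so total surplus = 192.0455.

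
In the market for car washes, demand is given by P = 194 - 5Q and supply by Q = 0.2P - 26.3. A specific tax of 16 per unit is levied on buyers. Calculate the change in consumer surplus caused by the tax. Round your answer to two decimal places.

-43.60

Rewriting supply in inverse form: P = 131.5 + 5Q.
Without the tax, 194 - 5Q = 131.5 + 5Q so Q* = 6.25 and P* = 162.75.
A tax on buyers shifts demand down by 16: (194 - 16) - 5Q = 131.5 + 5Q, so Q_t = 4.65. Buyers pay P_b = 170.75; sellers receive P_s = P_b - 16 = 154.75.
Consumers lose the trapezoid between P* and P_b out to Q_t plus the triangle from Q_t to Q*: change in CS = 54.0562 - 97.6562 = -43.6.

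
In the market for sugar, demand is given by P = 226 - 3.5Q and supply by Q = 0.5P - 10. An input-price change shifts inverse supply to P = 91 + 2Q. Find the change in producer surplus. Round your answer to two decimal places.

-800.36

Rewriting supply in inverse form: P = 20 + 2Q.
Initial equilibrium: Q_0 = 37.4545, P_0 = 94.9091; CS_0 = (1/2)(37.4545)(131.0909) = 2454.9752, PS_0 = (1/2)(37.4545)(74.9091) = 1402.843.
New equilibrium: 226 - 3.5Q = 91 + 2Q gives Q_1 = 24.5455, P_1 = 140.0909; CS_1 = 1054.3388, PS_1 = 602.4793.
Change in producer surplus = 602.4793 - 1402.843 = -800.3636.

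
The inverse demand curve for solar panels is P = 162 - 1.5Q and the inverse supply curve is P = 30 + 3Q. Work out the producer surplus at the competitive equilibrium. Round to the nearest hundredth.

Equilibrium: 162 - 1.5Q = 30 + 3Q, so Q* = 29.3333 and P* = 118.
The supply curve's price intercept is 30, so PS = (1/2)(Q*)(P* - 30) = (1/2)(29.3333)(88) = 1290.6667.

1290.67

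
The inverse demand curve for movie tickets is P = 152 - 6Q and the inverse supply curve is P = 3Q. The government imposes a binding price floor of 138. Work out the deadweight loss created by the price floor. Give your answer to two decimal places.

953.39

Free-market equilibrium: 152 - 6Q = 3Q gives Q* = 16.8889, P* = 50.6667.
At P = 138, buyers demand (152 - 138)/6 = 2.3333 while sellers would supply more, so the quantity traded is 2.3333 at price 138.
The lost-trades triangle has base Q* - 2.3333 = 14.5556 and height equal to the gap between the curves at Q = 2.3333, which is 138 - 7 = 131. DWL = (1/2)(14.5556)(131) = 953.3889.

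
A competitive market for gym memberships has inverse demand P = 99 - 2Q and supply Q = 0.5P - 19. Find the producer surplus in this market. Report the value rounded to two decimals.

232.56

Rewriting supply in inverse form: P = 38 + 2Q.
Setting demand equal to supply, 61 = 4Q, so Q* = 15.25 and P* = 68.5.
Producer surplus is the triangle above supply below P*: (1/2)(15.25)(68.5 - 38) = (1/2)(15.25)(30.5) = 232.5625.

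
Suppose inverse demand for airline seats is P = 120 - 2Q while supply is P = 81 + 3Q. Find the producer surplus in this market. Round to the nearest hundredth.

Equilibrium: 120 - 2Q = 81 + 3Q, so Q* = 7.8 and P* = 104.4.
PS is the area between P* and the supply curve from 0 to Q*: (1/2)(7.8)(23.4) = 91.26.

91.26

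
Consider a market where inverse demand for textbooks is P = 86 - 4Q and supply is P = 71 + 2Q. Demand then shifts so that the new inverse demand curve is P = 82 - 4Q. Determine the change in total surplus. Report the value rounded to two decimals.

-8.67

Initial equilibrium: Q_0 = 2.5, P_0 = 76; CS_0 = (1/2)(2.5)(10) = 12.5, PS_0 = (1/2)(2.5)(5) = 6.25.
New equilibrium: 82 - 4Q = 71 + 2Q gives Q_1 = 1.8333, P_1 = 74.6667; CS_1 = 6.7222, PS_1 = 3.3611.
Change in total surplus = (6.7222 + 3.3611) - (12.5 + 6.25) = -8.6667.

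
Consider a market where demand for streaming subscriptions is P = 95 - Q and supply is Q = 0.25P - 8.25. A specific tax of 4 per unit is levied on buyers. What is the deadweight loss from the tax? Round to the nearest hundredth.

Rewriting supply in inverse form: P = 33 + 4Q.
Without the tax, 95 - Q = 33 + 4Q so Q* = 12.4 and P* = 82.6.
A tax on buyers shifts demand down by 4: (95 - 4) - Q = 33 + 4Q, so Q_t = 11.6. Buyers pay P_b = 83.4; sellers receive P_s = P_b - 4 = 79.4.
The welfare triangle lost has base Q* - Q_t = 0.8 and height t = 4, so DWL = (1/2)(0.8)(4) = 1.6.

1.60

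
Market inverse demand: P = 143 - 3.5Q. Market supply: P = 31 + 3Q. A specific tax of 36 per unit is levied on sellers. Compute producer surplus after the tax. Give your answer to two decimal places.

Pre-tax equilibrium: 143 - 3.5Q = 31 + 3Q gives Q* = 17.2308, P* = 82.6923.
With the tax, sellers need 36 more per unit: 143 - 3.5Q = 31 + 3Q + 36, so Q_t = 11.6923. Buyers pay P_b = 102.0769; sellers receive P_s = P_b - 36 = 66.0769.
Producer surplus is the triangle above supply below P_s: (1/2)(11.6923)(66.0769 - 31) = 205.0651.

205.07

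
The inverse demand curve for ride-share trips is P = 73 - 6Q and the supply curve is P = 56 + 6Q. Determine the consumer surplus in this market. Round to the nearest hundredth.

6.02

Setting demand equal to supply, 17 = 12Q, so Q* = 1.4167 and P* = 64.5.
The demand choke price is 73, so CS = (1/2)(Q*)(73 - P*) = (1/2)(1.4167)(8.5) = 6.0208.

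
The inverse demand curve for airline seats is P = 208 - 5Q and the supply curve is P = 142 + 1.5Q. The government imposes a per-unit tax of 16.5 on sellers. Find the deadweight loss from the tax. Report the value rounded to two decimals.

Pre-tax equilibrium: 208 - 5Q = 142 + 1.5Q gives Q* = 10.1538, P* = 157.2308.
A tax on sellers shifts supply up by 16.5: 208 - 5Q = 142 + 1.5Q + 16.5, so Q_t = 7.6154. Buyers pay P_b = 169.9231; sellers receive P_s = P_b - 16.5 = 153.4231.
The welfare triangle lost has base Q* - Q_t = 2.5385 and height t = 16.5, so DWL = (1/2)(2.5385)(16.5) = 20.9423.

20.94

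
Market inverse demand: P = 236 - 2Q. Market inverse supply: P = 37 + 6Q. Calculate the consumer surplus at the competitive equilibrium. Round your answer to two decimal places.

Set 236 - 2Q = 37 + 6Q, which gives 199 = 8Q, so Q* = 24.875 and P* = 236 - 2(24.875) = 186.25.
Consumer surplus is the triangle under demand above P*: (1/2)(24.875)(236 - 186.25) = (1/2)(24.875)(49.75) = 618.7656.

618.77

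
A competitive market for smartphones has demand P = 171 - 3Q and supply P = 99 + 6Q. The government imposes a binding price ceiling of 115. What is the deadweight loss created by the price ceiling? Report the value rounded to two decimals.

Free-market equilibrium: 171 - 3Q = 99 + 6Q gives Q* = 8, P* = 147.
At the ceiling price 115, quantity supplied is (115 - 99)/6 = 2.6667; supply is the short side, so Q = 2.6667 trades at P = 115.
The lost-trades triangle has base Q* - 2.6667 = 5.3333 and height equal to the gap between the curves at Q = 2.6667, which is 163 - 115 = 48. DWL = (1/2)(5.3333)(48) = 128.

128.00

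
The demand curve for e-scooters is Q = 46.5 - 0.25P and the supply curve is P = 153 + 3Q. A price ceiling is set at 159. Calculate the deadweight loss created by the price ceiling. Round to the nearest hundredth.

Rewriting demand in inverse form: P = 186 - 4Q.
Free-market equilibrium: 186 - 4Q = 153 + 3Q gives Q* = 4.7143, P* = 167.1429.
At P = 159, sellers supply (159 - 153)/3 = 2 while buyers want more, so the quantity traded is 2 at price 159.
The lost-trades triangle has base Q* - 2 = 2.7143 and height equal to the gap between the curves at Q = 2, which is 178 - 159 = 19. DWL = (1/2)(2.7143)(19) = 25.7857.

25.79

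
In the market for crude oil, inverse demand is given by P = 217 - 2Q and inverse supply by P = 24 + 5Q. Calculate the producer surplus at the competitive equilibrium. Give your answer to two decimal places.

1900.46

Setting demand equal to supply, 193 = 7Q, so Q* = 27.5714 and P* = 161.8571.
Producer surplus is the triangle above supply below P*: (1/2)(27.5714)(161.8571 - 24) = (1/2)(27.5714)(137.8571) = 1900.4592.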